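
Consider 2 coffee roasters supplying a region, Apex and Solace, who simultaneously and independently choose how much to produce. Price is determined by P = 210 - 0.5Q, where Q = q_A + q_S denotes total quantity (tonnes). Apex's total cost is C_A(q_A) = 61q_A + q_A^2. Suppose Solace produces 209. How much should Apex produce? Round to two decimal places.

With the rival's output fixed at 209, Apex's profit is π_A = (210 - (1/2)·209 - (1/2)q_A)q_A - (61q_A + q_A²) = (211/2 - (1/2)q_A)q_A - (61q_A + q_A²).
∂π_A/∂q_A = 89/2 - 3q_A = 0, so q_A = 89/6.

14.83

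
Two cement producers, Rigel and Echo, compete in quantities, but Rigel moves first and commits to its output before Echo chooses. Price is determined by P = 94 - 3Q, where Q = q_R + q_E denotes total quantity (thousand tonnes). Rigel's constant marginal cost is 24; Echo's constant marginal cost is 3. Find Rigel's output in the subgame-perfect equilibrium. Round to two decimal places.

Solve by backward induction. Given q_R, the follower Echo maximises π_E = (94 - 3q_R - 3q_E)q_E - 3q_E.
Setting the follower's marginal profit to zero, 91 - 3q_R - 6q_E = 0, i.e. q_E = (91 - 3q_R)/6.
Rigel substitutes q_E(q_R) into its own profit: π_R = q_R(94 - 3q_R - (91 - 3q_R)/2) - 24q_R = (97/2 - (3/2)q_R)q_R - 24q_R.
Maximising: ∂π_R/∂q_R = 49/2 - 3q_R = 0, giving q_R = 49/6.
Then q_E = (91 - 3·(49/6))/6 = 133/12.

8.17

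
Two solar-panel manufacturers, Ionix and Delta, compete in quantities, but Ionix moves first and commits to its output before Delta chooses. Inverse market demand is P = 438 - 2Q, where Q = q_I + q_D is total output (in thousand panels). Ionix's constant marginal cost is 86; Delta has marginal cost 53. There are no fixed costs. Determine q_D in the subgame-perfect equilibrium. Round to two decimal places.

The follower Delta best-responds to any q_I: π_D = (438 - 2Q)q_D - 53q_D.
∂π_D/∂q_D = 385 - 2q_I - 4q_D = 0 gives the reaction function q_D = (385 - 2q_I)/4.
The leader anticipates this reaction. Substituting into P = 438 - 2Q gives P = 491/2 - q_I, so π_I = (491/2 - q_I)q_I - 86q_I.
The leader's first-order condition 319/2 - 2q_I = 0 yields q_I = 319/4.
Then q_D = (385 - 2·(319/4))/4 = 451/8.

56.38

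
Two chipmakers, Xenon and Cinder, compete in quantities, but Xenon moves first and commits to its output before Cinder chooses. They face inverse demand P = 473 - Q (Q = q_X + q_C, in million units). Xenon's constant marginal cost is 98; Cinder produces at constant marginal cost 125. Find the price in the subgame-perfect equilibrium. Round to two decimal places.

198.50

Solve by backward induction. Given q_X, the follower Cinder maximises π_C = (473 - q_X - q_C)q_C - 125q_C.
Setting the follower's marginal profit to zero, 348 - q_X - 2q_C = 0, i.e. q_C = (348 - q_X)/2.
Xenon substitutes q_C(q_X) into its own profit: π_X = q_X(473 - q_X - (348 - q_X)/2) - 98q_X = (299 - (1/2)q_X)q_X - 98q_X.
Maximising: ∂π_X/∂q_X = 201 - q_X = 0, giving q_X = 201.
Then q_C = (348 - 201)/2 = 147/2.
Total output Q = 549/2, so price P = 473 - 549/2 = 397/2.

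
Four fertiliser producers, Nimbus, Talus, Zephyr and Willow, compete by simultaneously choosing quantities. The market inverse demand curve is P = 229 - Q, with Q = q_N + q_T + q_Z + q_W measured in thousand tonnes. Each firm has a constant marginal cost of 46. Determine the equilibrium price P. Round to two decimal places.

82.60

A representative firm's profit is π_i = q_i(229 - Q) - 46q_i.
First-order condition (treating rivals' output as given): 183 - 2q_i - Σ_{j≠i} q_j = 0.
With identical firms every q_j equals q_i, so Σ_{j≠i} q_j = 3q_i and 183 = 5q_i, giving q_i = 183/5.
Total output Q = 732/5, so price P = 229 - 732/5 = 413/5.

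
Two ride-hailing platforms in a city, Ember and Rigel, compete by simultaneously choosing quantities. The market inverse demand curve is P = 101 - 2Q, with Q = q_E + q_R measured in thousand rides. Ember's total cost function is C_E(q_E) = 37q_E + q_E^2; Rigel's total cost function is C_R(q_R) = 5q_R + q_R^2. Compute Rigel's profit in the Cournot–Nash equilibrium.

588

Ember's profit: π_E = (101 - 2Q)q_E - (37q_E + q_E²). Setting ∂π_E/∂q_E = 0: 64 - 6q_E - 2(q_R) = 0.
Rigel's first-order condition: 96 - 6q_R - 2(q_E) = 0.
Best responses: q_E = (64 - 2q_R)/6, q_R = (96 - 2q_E)/6.
Substituting one into the other gives q_E = 6 and q_R = 14.
Price P = 101 - 2·20 = 61.
Rigel's profit: 61·14 - 5·14 - 14² = 588.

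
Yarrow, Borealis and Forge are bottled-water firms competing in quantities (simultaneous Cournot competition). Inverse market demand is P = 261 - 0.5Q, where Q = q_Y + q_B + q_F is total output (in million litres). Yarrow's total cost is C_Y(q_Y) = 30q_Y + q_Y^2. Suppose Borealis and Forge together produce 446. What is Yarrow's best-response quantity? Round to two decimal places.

With rivals' combined output fixed at 446, Yarrow's profit is π_Y = (261 - (1/2)·446 - (1/2)q_Y)q_Y - (30q_Y + q_Y²) = (38 - (1/2)q_Y)q_Y - (30q_Y + q_Y²).
∂π_Y/∂q_Y = 8 - 3q_Y = 0, so q_Y = 8/3.

2.67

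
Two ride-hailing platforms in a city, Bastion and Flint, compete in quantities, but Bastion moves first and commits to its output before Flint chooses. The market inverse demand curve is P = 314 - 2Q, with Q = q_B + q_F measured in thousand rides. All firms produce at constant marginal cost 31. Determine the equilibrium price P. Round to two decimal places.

101.75

The follower Flint best-responds to any q_B: π_F = (314 - 2Q)q_F - 31q_F.
Setting the follower's marginal profit to zero, 283 - 2q_B - 4q_F = 0, i.e. q_F = (283 - 2q_B)/4.
The leader anticipates this reaction. Substituting into P = 314 - 2Q gives P = 345/2 - q_B, so π_B = (345/2 - q_B)q_B - 31q_B.
Maximising: ∂π_B/∂q_B = 283/2 - 2q_B = 0, giving q_B = 283/4.
Then q_F = (283 - 2·(283/4))/4 = 283/8.
Total output Q = 849/8, so price P = 314 - 2·(849/8) = 407/4.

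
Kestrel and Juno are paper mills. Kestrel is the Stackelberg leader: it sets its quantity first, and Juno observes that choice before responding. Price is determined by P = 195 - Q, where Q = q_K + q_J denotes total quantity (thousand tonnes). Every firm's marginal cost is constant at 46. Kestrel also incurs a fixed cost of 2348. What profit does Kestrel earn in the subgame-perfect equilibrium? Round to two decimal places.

The follower Juno best-responds to any q_K: π_J = (195 - Q)q_J - 46q_J.
Follower FOC: 149 - q_K - 2q_J = 0, so q_J(q_K) = (149 - q_K)/2.
Kestrel substitutes q_J(q_K) into its own profit: π_K = q_K(195 - q_K - (149 - q_K)/2) - 46q_K = (241/2 - (1/2)q_K)q_K - 46q_K.
The leader's first-order condition 149/2 - q_K = 0 yields q_K = 149/2.
Then q_J = (149 - 149/2)/2 = 149/4.
Price P = 195 - 447/4 = 333/4.
Kestrel's profit: (333/4 - 46)·(149/2) - 2348 = 427.1250.

427.13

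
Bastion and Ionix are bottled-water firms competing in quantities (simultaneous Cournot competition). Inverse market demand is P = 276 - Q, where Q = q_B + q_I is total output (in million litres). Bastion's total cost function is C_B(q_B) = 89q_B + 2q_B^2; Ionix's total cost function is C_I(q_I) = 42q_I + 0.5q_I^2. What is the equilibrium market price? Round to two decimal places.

185.18

Bastion's profit: π_B = (276 - Q)q_B - (89q_B + 2q_B²). Setting ∂π_B/∂q_B = 0: 187 - 6q_B - (q_I) = 0.
Ionix's first-order condition: 234 - 3q_I - (q_B) = 0.
Rearranging gives the reaction functions q_B = (187 - q_I)/6 and q_I = (234 - q_B)/3.
Solving the pair: q_B = 327/17, q_I = 1217/17.
Total output Q = 1544/17, so price P = 276 - 1544/17 = 185.1765.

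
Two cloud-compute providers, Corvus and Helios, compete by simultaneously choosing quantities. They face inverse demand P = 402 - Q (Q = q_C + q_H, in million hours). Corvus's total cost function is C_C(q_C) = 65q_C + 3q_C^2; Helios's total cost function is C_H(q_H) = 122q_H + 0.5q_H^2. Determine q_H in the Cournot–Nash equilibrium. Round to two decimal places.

82.74

Corvus's profit: π_C = (402 - Q)q_C - (65q_C + 3q_C²). Setting ∂π_C/∂q_C = 0: 337 - 8q_C - (q_H) = 0.
Helios's profit: π_H = (402 - Q)q_H - (122q_H + (1/2)q_H²). Setting ∂π_H/∂q_H = 0: 280 - 3q_H - (q_C) = 0.
Best responses: q_C = (337 - q_H)/8, q_H = (280 - q_C)/3.
Solving the pair: q_C = 731/23, q_H = 1903/23.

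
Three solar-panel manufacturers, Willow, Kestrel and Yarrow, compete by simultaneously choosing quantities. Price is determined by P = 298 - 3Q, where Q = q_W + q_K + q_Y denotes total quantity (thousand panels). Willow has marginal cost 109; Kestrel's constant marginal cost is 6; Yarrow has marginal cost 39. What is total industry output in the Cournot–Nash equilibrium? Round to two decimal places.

61.67

Willow's profit: π_W = (298 - 3Q)q_W - (109q_W). Setting ∂π_W/∂q_W = 0: 189 - 6q_W - 3(q_K + q_Y) = 0.
Kestrel's first-order condition: 292 - 6q_K - 3(q_W + q_Y) = 0.
Yarrow's profit: π_Y = (298 - 3Q)q_Y - (39q_Y). Setting ∂π_Y/∂q_Y = 0: 259 - 6q_Y - 3(q_W + q_K) = 0.
Adding the 3 first-order conditions: 740 − 12Q = 0, so Q = 185/3.
Back-substituting: q_W = (189 − 185)/3 = 4/3, q_K = (292 − 185)/3 = 107/3, q_Y = (259 − 185)/3 = 74/3.
Total output Q = 4/3 + 107/3 + 74/3 = 185/3.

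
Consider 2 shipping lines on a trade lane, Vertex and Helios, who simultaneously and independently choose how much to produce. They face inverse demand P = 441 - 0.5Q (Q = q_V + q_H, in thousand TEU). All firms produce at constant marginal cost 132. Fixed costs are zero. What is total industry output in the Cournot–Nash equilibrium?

412

Each firm earns π_i = (441 - 0.5Q)q_i - 132q_i.
First-order condition (treating rivals' output as given): 309 - q_i - (1/2)q_j = 0.
With identical firms every q_j equals q_i, so q_j = q_i and 309 = (3/2)q_i, giving q_i = 206.
Total output Q = 206 + 206 = 412.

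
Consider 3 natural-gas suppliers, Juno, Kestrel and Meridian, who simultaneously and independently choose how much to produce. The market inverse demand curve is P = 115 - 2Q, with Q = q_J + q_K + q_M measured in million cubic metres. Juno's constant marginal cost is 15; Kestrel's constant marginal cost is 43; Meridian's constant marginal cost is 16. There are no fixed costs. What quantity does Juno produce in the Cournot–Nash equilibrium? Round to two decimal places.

16.13

Juno's profit: π_J = (115 - 2Q)q_J - (15q_J). Setting ∂π_J/∂q_J = 0: 100 - 4q_J - 2(q_K + q_M) = 0.
Kestrel's profit: π_K = (115 - 2Q)q_K - (43q_K). Setting ∂π_K/∂q_K = 0: 72 - 4q_K - 2(q_J + q_M) = 0.
Meridian's profit: π_M = (115 - 2Q)q_M - (16q_M). Setting ∂π_M/∂q_M = 0: 99 - 4q_M - 2(q_J + q_K) = 0.
Adding the 3 conditions: 271 − 4Q − 4Q = 0, i.e. Q = 271/8.
Back-substituting: q_J = (100 − 271/4)/2 = 129/8, q_K = (72 − 271/4)/2 = 17/8, q_M = (99 − 271/4)/2 = 125/8.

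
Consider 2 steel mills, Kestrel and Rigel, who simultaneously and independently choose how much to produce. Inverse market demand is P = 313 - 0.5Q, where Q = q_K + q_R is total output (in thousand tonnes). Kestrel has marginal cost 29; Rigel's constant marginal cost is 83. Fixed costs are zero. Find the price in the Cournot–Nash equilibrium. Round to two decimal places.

141.67

Kestrel's profit: π_K = (313 - 0.5Q)q_K - (29q_K). Setting ∂π_K/∂q_K = 0: 284 - q_K - (1/2)(q_R) = 0.
Rigel's profit: π_R = (313 - 0.5Q)q_R - (83q_R). Setting ∂π_R/∂q_R = 0: 230 - q_R - (1/2)(q_K) = 0.
So q_K = (284 - (1/2)q_R) and q_R = (230 - (1/2)q_K).
Solving the pair: q_K = 676/3, q_R = 352/3.
Total output Q = 1028/3, so price P = 313 - (1/2)·(1028/3) = 425/3.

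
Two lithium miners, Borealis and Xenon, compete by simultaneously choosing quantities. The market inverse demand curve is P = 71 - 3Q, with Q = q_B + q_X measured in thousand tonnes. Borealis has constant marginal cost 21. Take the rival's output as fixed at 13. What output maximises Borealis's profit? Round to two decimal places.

With the rival's output fixed at 13, Borealis's profit is π_B = (71 - 3·13 - 3q_B)q_B - (21q_B) = (32 - 3q_B)q_B - (21q_B).
∂π_B/∂q_B = 11 - 6q_B = 0, so q_B = 11/6.

1.83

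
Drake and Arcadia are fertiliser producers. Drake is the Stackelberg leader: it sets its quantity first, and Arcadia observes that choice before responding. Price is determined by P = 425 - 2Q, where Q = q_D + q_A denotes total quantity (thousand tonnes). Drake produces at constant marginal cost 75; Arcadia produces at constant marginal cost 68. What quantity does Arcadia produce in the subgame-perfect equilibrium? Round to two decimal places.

The follower Arcadia best-responds to any q_D: π_A = (425 - 2Q)q_A - 68q_A.
∂π_A/∂q_A = 357 - 2q_D - 4q_A = 0 gives the reaction function q_A = (357 - 2q_D)/4.
Drake substitutes q_A(q_D) into its own profit: π_D = q_D(425 - 2q_D - (357 - 2q_D)/2) - 75q_D = (493/2 - q_D)q_D - 75q_D.
Leader FOC: 343/2 - 2q_D = 0, so q_D = 343/4.
Then q_A = (357 - 2·(343/4))/4 = 371/8.

46.38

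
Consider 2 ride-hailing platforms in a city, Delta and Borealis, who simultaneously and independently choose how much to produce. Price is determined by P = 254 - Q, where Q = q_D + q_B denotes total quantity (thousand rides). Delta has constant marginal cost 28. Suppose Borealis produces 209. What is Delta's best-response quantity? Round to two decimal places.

With the rival's output fixed at 209, Delta's profit is π_D = (254 - 209 - q_D)q_D - (28q_D) = (45 - q_D)q_D - (28q_D).
∂π_D/∂q_D = 17 - 2q_D = 0, so q_D = 17/2.

8.50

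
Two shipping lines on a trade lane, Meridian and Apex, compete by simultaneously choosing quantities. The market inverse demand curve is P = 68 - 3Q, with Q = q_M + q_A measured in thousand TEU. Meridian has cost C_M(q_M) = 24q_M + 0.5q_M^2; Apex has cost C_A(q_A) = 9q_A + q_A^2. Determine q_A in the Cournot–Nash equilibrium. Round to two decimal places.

Meridian's profit: π_M = (68 - 3Q)q_M - (24q_M + (1/2)q_M²). Setting ∂π_M/∂q_M = 0: 44 - 7q_M - 3(q_A) = 0.
Apex's profit: π_A = (68 - 3Q)q_A - (9q_A + q_A²). Setting ∂π_A/∂q_A = 0: 59 - 8q_A - 3(q_M) = 0.
So q_M = (44 - 3q_A)/7 and q_A = (59 - 3q_M)/8.
Solving the pair: q_M = 175/47, q_A = 281/47.

5.98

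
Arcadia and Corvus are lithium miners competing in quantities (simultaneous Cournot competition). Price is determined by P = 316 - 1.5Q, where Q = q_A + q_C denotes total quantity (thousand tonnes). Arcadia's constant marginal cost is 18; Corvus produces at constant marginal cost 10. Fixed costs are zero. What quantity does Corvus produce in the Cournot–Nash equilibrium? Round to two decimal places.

Arcadia's profit: π_A = (316 - 1.5Q)q_A - (18q_A). Setting ∂π_A/∂q_A = 0: 298 - 3q_A - (3/2)(q_C) = 0.
Corvus's first-order condition: 306 - 3q_C - (3/2)(q_A) = 0.
Rearranging gives the reaction functions q_A = (298 - (3/2)q_C)/3 and q_C = (306 - (3/2)q_A)/3.
Substituting one into the other gives q_A = 580/9 and q_C = 628/9.

69.78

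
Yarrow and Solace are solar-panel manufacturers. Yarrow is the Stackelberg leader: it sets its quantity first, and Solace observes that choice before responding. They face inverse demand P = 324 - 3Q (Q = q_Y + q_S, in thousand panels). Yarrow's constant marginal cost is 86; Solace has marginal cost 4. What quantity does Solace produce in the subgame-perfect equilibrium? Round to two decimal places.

Solve by backward induction. Given q_Y, the follower Solace maximises π_S = (324 - 3q_Y - 3q_S)q_S - 4q_S.
Follower FOC: 320 - 3q_Y - 6q_S = 0, so q_S(q_Y) = (320 - 3q_Y)/6.
Yarrow substitutes q_S(q_Y) into its own profit: π_Y = q_Y(324 - 3q_Y - (320 - 3q_Y)/2) - 86q_Y = (164 - (3/2)q_Y)q_Y - 86q_Y.
Maximising: ∂π_Y/∂q_Y = 78 - 3q_Y = 0, giving q_Y = 26.
Then q_S = (320 - 3·26)/6 = 121/3.

40.33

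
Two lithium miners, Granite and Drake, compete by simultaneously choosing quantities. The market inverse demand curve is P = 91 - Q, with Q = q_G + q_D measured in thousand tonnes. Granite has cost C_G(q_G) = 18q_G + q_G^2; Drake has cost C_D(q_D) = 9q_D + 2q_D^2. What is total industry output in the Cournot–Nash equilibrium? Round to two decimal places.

Granite's profit: π_G = (91 - Q)q_G - (18q_G + q_G²). Setting ∂π_G/∂q_G = 0: 73 - 4q_G - (q_D) = 0.
Drake's first-order condition: 82 - 6q_D - (q_G) = 0.
Best responses: q_G = (73 - q_D)/4, q_D = (82 - q_G)/6.
Substituting one into the other gives q_G = 356/23 and q_D = 255/23.
Total output Q = 356/23 + 255/23 = 611/23.

26.57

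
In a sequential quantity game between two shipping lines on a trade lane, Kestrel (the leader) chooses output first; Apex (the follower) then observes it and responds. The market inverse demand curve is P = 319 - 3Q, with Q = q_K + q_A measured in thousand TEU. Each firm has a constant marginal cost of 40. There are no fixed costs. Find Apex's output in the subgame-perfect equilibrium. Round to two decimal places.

23.25

Solve by backward induction. Given q_K, the follower Apex maximises π_A = (319 - 3q_K - 3q_A)q_A - 40q_A.
Follower FOC: 279 - 3q_K - 6q_A = 0, so q_A(q_K) = (279 - 3q_K)/6.
Kestrel substitutes q_A(q_K) into its own profit: π_K = q_K(319 - 3q_K - (279 - 3q_K)/2) - 40q_K = (359/2 - (3/2)q_K)q_K - 40q_K.
Maximising: ∂π_K/∂q_K = 279/2 - 3q_K = 0, giving q_K = 93/2.
Then q_A = (279 - 3·(93/2))/6 = 93/4.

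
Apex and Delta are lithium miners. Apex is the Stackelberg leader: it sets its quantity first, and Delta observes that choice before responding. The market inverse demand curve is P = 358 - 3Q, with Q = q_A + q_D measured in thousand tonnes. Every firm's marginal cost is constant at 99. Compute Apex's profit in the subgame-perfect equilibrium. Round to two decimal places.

Solve by backward induction. Given q_A, the follower Delta maximises π_D = (358 - 3q_A - 3q_D)q_D - 99q_D.
∂π_D/∂q_D = 259 - 3q_A - 6q_D = 0 gives the reaction function q_D = (259 - 3q_A)/6.
The leader anticipates this reaction. Substituting into P = 358 - 3Q gives P = 457/2 - (3/2)q_A, so π_A = (457/2 - (3/2)q_A)q_A - 99q_A.
Maximising: ∂π_A/∂q_A = 259/2 - 3q_A = 0, giving q_A = 259/6.
Then q_D = (259 - 3·(259/6))/6 = 259/12.
Price P = 358 - 3·(259/4) = 655/4.
Apex's profit: (655/4 - 99)·(259/6) = 2795.0417.

2795.04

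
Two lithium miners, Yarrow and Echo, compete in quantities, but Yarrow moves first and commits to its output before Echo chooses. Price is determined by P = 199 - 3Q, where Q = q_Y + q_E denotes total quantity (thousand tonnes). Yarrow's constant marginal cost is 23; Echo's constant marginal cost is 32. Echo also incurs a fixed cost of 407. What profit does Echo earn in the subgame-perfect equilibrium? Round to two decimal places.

The follower Echo best-responds to any q_Y: π_E = (199 - 3Q)q_E - 32q_E.
Follower FOC: 167 - 3q_Y - 6q_E = 0, so q_E(q_Y) = (167 - 3q_Y)/6.
Yarrow substitutes q_E(q_Y) into its own profit: π_Y = q_Y(199 - 3q_Y - (167 - 3q_Y)/2) - 23q_Y = (231/2 - (3/2)q_Y)q_Y - 23q_Y.
Maximising: ∂π_Y/∂q_Y = 185/2 - 3q_Y = 0, giving q_Y = 185/6.
Then q_E = (167 - 3·(185/6))/6 = 149/12.
Price P = 199 - 3·(173/4) = 277/4.
Echo's profit: (277/4 - 32)·(149/12) - 407 = 55.5208.

55.52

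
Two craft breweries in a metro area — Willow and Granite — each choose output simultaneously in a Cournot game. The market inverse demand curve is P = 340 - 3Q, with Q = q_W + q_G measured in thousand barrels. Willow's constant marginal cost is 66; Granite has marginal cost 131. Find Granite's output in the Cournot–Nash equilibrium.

16

Willow's profit: π_W = (340 - 3Q)q_W - (66q_W). Setting ∂π_W/∂q_W = 0: 274 - 6q_W - 3(q_G) = 0.
Granite's first-order condition: 209 - 6q_G - 3(q_W) = 0.
Best responses: q_W = (274 - 3q_G)/6, q_G = (209 - 3q_W)/6.
Substituting one into the other gives q_W = 113/3 and q_G = 16.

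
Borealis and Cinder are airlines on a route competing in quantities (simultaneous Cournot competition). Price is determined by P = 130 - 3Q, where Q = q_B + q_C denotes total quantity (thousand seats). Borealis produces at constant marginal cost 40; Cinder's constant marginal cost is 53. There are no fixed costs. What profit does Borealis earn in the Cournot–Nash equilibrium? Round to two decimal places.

392.93

Borealis's profit: π_B = (130 - 3Q)q_B - (40q_B). Setting ∂π_B/∂q_B = 0: 90 - 6q_B - 3(q_C) = 0.
Cinder's first-order condition: 77 - 6q_C - 3(q_B) = 0.
Rearranging gives the reaction functions q_B = (90 - 3q_C)/6 and q_C = (77 - 3q_B)/6.
Solving the pair: q_B = 103/9, q_C = 64/9.
Price P = 130 - 3·(167/9) = 223/3.
Borealis's profit: (223/3 - 40)·(103/9) = 392.9259.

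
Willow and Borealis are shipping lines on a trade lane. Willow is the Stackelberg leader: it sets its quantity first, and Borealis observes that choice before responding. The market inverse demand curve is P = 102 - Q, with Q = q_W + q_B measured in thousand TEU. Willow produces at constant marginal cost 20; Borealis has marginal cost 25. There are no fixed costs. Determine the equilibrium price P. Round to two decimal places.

The follower Borealis best-responds to any q_W: π_B = (102 - Q)q_B - 25q_B.
∂π_B/∂q_B = 77 - q_W - 2q_B = 0 gives the reaction function q_B = (77 - q_W)/2.
The leader anticipates this reaction. Substituting into P = 102 - Q gives P = 127/2 - (1/2)q_W, so π_W = (127/2 - (1/2)q_W)q_W - 20q_W.
The leader's first-order condition 87/2 - q_W = 0 yields q_W = 87/2.
Then q_B = (77 - 87/2)/2 = 67/4.
Total output Q = 241/4, so price P = 102 - 241/4 = 167/4.

41.75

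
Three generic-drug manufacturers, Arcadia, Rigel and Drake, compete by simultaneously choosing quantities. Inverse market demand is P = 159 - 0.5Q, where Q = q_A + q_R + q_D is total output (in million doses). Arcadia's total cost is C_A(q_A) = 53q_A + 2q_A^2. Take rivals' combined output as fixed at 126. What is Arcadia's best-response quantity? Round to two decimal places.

With rivals' combined output fixed at 126, Arcadia's profit is π_A = (159 - (1/2)·126 - (1/2)q_A)q_A - (53q_A + 2q_A²) = (96 - (1/2)q_A)q_A - (53q_A + 2q_A²).
∂π_A/∂q_A = 43 - 5q_A = 0, so q_A = 43/5.

8.60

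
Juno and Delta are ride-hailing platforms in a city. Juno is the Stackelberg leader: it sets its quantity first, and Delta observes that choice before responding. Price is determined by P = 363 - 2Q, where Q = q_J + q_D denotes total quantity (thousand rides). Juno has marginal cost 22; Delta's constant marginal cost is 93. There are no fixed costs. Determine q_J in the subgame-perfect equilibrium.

103

The follower Delta best-responds to any q_J: π_D = (363 - 2Q)q_D - 93q_D.
Follower FOC: 270 - 2q_J - 4q_D = 0, so q_D(q_J) = (270 - 2q_J)/4.
The leader anticipates this reaction. Substituting into P = 363 - 2Q gives P = 228 - q_J, so π_J = (228 - q_J)q_J - 22q_J.
Maximising: ∂π_J/∂q_J = 206 - 2q_J = 0, giving q_J = 103.
Then q_D = (270 - 2·103)/4 = 16.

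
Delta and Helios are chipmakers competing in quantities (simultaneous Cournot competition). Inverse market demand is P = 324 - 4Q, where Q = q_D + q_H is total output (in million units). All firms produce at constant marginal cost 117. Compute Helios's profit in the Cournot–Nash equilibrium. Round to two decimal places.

A representative firm's profit is π_i = q_i(324 - 4Q) - 117q_i.
First-order condition (treating rivals' output as given): 207 - 8q_i - 4q_j = 0.
By symmetry each firm produces the same amount; substituting q_j = q_i yields q_i = 207/12 = 69/4.
Price P = 324 - 4·(69/2) = 186.
Helios's profit: (186 - 117)·(69/4) = 1190.2500.

1190.25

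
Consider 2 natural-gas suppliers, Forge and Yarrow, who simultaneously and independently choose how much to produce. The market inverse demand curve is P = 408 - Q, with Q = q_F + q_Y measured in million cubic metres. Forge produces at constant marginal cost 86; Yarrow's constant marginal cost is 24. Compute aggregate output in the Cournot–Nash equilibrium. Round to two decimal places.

Forge's profit: π_F = (408 - Q)q_F - (86q_F). Setting ∂π_F/∂q_F = 0: 322 - 2q_F - (q_Y) = 0.
Yarrow's first-order condition: 384 - 2q_Y - (q_F) = 0.
Rearranging gives the reaction functions q_F = (322 - q_Y)/2 and q_Y = (384 - q_F)/2.
Solving the pair: q_F = 260/3, q_Y = 446/3.
Total output Q = 260/3 + 446/3 = 706/3.

235.33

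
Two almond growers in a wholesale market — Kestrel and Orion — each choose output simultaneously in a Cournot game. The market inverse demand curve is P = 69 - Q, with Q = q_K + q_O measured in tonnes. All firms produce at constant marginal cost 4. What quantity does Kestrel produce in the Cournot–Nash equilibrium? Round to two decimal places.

21.67

Each firm earns π_i = (69 - Q)q_i - 4q_i.
First-order condition (treating rivals' output as given): 65 - 2q_i - q_j = 0.
With identical firms every q_j equals q_i, so q_j = q_i and 65 = 3q_i, giving q_i = 65/3.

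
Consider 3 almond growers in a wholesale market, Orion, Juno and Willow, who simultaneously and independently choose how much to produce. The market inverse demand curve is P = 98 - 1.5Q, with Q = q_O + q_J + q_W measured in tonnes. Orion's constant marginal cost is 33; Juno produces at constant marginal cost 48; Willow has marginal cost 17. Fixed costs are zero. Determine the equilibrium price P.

Orion's profit: π_O = (98 - 1.5Q)q_O - (33q_O). Setting ∂π_O/∂q_O = 0: 65 - 3q_O - (3/2)(q_J + q_W) = 0.
Juno's first-order condition: 50 - 3q_J - (3/2)(q_O + q_W) = 0.
Willow's profit: π_W = (98 - 1.5Q)q_W - (17q_W). Setting ∂π_W/∂q_W = 0: 81 - 3q_W - (3/2)(q_O + q_J) = 0.
Adding the 3 conditions: 196 − 3Q − 3Q = 0, i.e. Q = 98/3.
Back-substituting: q_O = (65 − 49)/(3/2) = 32/3, q_J = (50 − 49)/(3/2) = 2/3, q_W = (81 − 49)/(3/2) = 64/3.
Total output Q = 98/3, so price P = 98 - (3/2)·(98/3) = 49.

49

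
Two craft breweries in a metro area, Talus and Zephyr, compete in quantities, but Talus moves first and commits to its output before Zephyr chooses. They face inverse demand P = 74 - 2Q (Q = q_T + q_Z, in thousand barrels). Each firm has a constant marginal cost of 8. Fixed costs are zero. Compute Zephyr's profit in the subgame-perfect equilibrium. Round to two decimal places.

136.13

The follower Zephyr best-responds to any q_T: π_Z = (74 - 2Q)q_Z - 8q_Z.
Setting the follower's marginal profit to zero, 66 - 2q_T - 4q_Z = 0, i.e. q_Z = (66 - 2q_T)/4.
Talus substitutes q_Z(q_T) into its own profit: π_T = q_T(74 - 2q_T - (66 - 2q_T)/2) - 8q_T = (41 - q_T)q_T - 8q_T.
Maximising: ∂π_T/∂q_T = 33 - 2q_T = 0, giving q_T = 33/2.
Then q_Z = (66 - 2·(33/2))/4 = 33/4.
Price P = 74 - 2·(99/4) = 49/2.
Zephyr's profit: (49/2 - 8)·(33/4) = 1089/8.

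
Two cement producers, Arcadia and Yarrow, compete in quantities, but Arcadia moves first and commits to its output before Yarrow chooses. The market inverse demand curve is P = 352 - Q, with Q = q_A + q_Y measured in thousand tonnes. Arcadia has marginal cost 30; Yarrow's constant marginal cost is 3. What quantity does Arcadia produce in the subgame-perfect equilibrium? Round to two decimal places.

147.50

The follower Yarrow best-responds to any q_A: π_Y = (352 - Q)q_Y - 3q_Y.
Setting the follower's marginal profit to zero, 349 - q_A - 2q_Y = 0, i.e. q_Y = (349 - q_A)/2.
Arcadia substitutes q_Y(q_A) into its own profit: π_A = q_A(352 - q_A - (349 - q_A)/2) - 30q_A = (355/2 - (1/2)q_A)q_A - 30q_A.
The leader's first-order condition 295/2 - q_A = 0 yields q_A = 295/2.
Then q_Y = (349 - 295/2)/2 = 403/4.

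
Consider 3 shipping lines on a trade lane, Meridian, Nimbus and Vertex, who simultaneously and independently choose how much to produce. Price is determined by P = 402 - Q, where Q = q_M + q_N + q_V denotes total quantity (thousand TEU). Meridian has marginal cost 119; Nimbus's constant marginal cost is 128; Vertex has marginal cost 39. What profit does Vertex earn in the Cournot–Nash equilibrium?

17689

Meridian's profit: π_M = (402 - Q)q_M - (119q_M). Setting ∂π_M/∂q_M = 0: 283 - 2q_M - (q_N + q_V) = 0.
Nimbus's first-order condition: 274 - 2q_N - (q_M + q_V) = 0.
Vertex's first-order condition: 363 - 2q_V - (q_M + q_N) = 0.
Adding the 3 first-order conditions: 920 − 4Q = 0, so Q = 230.
Back-substituting: q_M = (283 − 230) = 53, q_N = (274 − 230) = 44, q_V = (363 − 230) = 133.
Price P = 402 - 230 = 172.
Vertex's profit: (172 - 39)·133 = 17689.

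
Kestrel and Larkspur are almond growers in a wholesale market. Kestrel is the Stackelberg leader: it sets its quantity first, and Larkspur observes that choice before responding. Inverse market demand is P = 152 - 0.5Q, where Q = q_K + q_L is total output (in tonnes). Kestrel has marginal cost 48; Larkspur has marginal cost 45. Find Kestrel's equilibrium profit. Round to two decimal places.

2550.25

The follower Larkspur best-responds to any q_K: π_L = (152 - 0.5Q)q_L - 45q_L.
Setting the follower's marginal profit to zero, 107 - (1/2)q_K - q_L = 0, i.e. q_L = (107 - (1/2)q_K).
The leader anticipates this reaction. Substituting into P = 152 - 0.5Q gives P = 197/2 - (1/4)q_K, so π_K = (197/2 - (1/4)q_K)q_K - 48q_K.
The leader's first-order condition 101/2 - (1/2)q_K = 0 yields q_K = 101.
Then q_L = (107 - (1/2)·101) = 113/2.
Price P = 152 - (1/2)·(315/2) = 293/4.
Kestrel's profit: (293/4 - 48)·101 = 2550.2500.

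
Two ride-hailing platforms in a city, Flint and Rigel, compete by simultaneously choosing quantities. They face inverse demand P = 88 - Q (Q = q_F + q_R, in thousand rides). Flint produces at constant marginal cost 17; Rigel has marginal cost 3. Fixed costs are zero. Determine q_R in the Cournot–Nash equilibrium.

Flint's profit: π_F = (88 - Q)q_F - (17q_F). Setting ∂π_F/∂q_F = 0: 71 - 2q_F - (q_R) = 0.
Rigel's profit: π_R = (88 - Q)q_R - (3q_R). Setting ∂π_R/∂q_R = 0: 85 - 2q_R - (q_F) = 0.
So q_F = (71 - q_R)/2 and q_R = (85 - q_F)/2.
Solving the pair: q_F = 19, q_R = 33.

33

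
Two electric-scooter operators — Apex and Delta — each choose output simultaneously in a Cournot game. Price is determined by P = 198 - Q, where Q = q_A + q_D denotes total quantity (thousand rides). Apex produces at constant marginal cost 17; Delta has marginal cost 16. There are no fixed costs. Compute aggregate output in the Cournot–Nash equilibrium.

121

Apex's profit: π_A = (198 - Q)q_A - (17q_A). Setting ∂π_A/∂q_A = 0: 181 - 2q_A - (q_D) = 0.
Delta's profit: π_D = (198 - Q)q_D - (16q_D). Setting ∂π_D/∂q_D = 0: 182 - 2q_D - (q_A) = 0.
Best responses: q_A = (181 - q_D)/2, q_D = (182 - q_A)/2.
Solving the pair: q_A = 60, q_D = 61.
Total output Q = 60 + 61 = 121.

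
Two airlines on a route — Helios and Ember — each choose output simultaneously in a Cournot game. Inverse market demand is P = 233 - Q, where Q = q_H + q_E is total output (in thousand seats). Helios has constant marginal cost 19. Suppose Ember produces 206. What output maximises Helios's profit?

4

With the rival's output fixed at 206, Helios's profit is π_H = (233 - 206 - q_H)q_H - (19q_H) = (27 - q_H)q_H - (19q_H).
∂π_H/∂q_H = 8 - 2q_H = 0, so q_H = 4.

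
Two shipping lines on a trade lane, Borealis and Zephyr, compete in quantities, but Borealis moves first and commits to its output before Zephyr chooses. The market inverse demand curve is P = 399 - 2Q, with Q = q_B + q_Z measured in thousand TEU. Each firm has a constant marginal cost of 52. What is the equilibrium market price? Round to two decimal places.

138.75

The follower Zephyr best-responds to any q_B: π_Z = (399 - 2Q)q_Z - 52q_Z.
∂π_Z/∂q_Z = 347 - 2q_B - 4q_Z = 0 gives the reaction function q_Z = (347 - 2q_B)/4.
The leader anticipates this reaction. Substituting into P = 399 - 2Q gives P = 451/2 - q_B, so π_B = (451/2 - q_B)q_B - 52q_B.
The leader's first-order condition 347/2 - 2q_B = 0 yields q_B = 347/4.
Then q_Z = (347 - 2·(347/4))/4 = 347/8.
Total output Q = 1041/8, so price P = 399 - 2·(1041/8) = 555/4.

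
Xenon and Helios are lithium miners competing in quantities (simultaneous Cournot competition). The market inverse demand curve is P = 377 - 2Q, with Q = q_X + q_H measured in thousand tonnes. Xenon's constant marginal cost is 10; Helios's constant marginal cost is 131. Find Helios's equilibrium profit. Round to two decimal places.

Xenon's profit: π_X = (377 - 2Q)q_X - (10q_X). Setting ∂π_X/∂q_X = 0: 367 - 4q_X - 2(q_H) = 0.
Helios's profit: π_H = (377 - 2Q)q_H - (131q_H). Setting ∂π_H/∂q_H = 0: 246 - 4q_H - 2(q_X) = 0.
Best responses: q_X = (367 - 2q_H)/4, q_H = (246 - 2q_X)/4.
Substituting one into the other gives q_X = 244/3 and q_H = 125/6.
Price P = 377 - 2·(613/6) = 518/3.
Helios's profit: (518/3 - 131)·(125/6) = 868.0556.

868.06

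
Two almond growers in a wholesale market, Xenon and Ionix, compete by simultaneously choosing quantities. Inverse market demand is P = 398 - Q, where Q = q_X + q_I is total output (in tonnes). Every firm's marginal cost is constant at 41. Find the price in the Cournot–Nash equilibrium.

A representative firm's profit is π_i = q_i(398 - Q) - 41q_i.
First-order condition (treating rivals' output as given): 357 - 2q_i - q_j = 0.
By symmetry each firm produces the same amount; substituting q_j = q_i yields q_i = 357/3 = 119.
Total output Q = 238, so price P = 398 - 238 = 160.

160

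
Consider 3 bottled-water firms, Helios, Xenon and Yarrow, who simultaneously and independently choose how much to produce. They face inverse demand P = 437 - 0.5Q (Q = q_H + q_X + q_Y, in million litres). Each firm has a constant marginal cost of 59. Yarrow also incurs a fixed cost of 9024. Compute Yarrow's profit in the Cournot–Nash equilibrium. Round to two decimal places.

8836.50

Each firm earns π_i = (437 - 0.5Q)q_i - 59q_i.
Setting ∂π_i/∂q_i = 0 with rivals' quantities fixed: 378 - q_i - (1/2)·Σ_{j≠i} q_j = 0.
With identical firms every q_j equals q_i, so Σ_{j≠i} q_j = 2q_i and 378 = 2q_i, giving q_i = 189.
Price P = 437 - (1/2)·567 = 307/2.
Yarrow's profit: (307/2 - 59)·189 - 9024 = 8836.5000.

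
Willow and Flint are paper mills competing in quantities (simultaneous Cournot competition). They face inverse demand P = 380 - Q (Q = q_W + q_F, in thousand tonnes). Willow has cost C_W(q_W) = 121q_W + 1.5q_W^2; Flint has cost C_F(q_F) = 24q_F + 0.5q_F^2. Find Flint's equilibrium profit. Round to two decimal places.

Willow's profit: π_W = (380 - Q)q_W - (121q_W + (3/2)q_W²). Setting ∂π_W/∂q_W = 0: 259 - 5q_W - (q_F) = 0.
Flint's profit: π_F = (380 - Q)q_F - (24q_F + (1/2)q_F²). Setting ∂π_F/∂q_F = 0: 356 - 3q_F - (q_W) = 0.
Best responses: q_W = (259 - q_F)/5, q_F = (356 - q_W)/3.
Substituting one into the other gives q_W = 421/14 and q_F = 1521/14.
Price P = 380 - 971/7 = 1689/7.
Flint's profit: (1689/7)·(1521/14) - 24·(1521/14) - (1/2)(1521/14)² = 17704.9056.

17704.91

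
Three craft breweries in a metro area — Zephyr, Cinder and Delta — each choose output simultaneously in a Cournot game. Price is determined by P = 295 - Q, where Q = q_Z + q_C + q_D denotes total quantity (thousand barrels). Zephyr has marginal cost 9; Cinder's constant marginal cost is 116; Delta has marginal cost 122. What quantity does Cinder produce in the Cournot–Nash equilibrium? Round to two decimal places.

Zephyr's profit: π_Z = (295 - Q)q_Z - (9q_Z). Setting ∂π_Z/∂q_Z = 0: 286 - 2q_Z - (q_C + q_D) = 0.
Cinder's first-order condition: 179 - 2q_C - (q_Z + q_D) = 0.
Delta's first-order condition: 173 - 2q_D - (q_Z + q_C) = 0.
Adding the 3 conditions: 638 − 2Q − 2Q = 0, i.e. Q = 319/2.
Back-substituting: q_Z = (286 − 319/2) = 253/2, q_C = (179 − 319/2) = 39/2, q_D = (173 − 319/2) = 27/2.

19.50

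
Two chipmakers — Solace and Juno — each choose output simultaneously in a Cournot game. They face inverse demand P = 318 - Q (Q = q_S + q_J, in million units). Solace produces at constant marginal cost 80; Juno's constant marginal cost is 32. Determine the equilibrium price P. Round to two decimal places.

Solace's profit: π_S = (318 - Q)q_S - (80q_S). Setting ∂π_S/∂q_S = 0: 238 - 2q_S - (q_J) = 0.
Juno's first-order condition: 286 - 2q_J - (q_S) = 0.
So q_S = (238 - q_J)/2 and q_J = (286 - q_S)/2.
Substituting one into the other gives q_S = 190/3 and q_J = 334/3.
Total output Q = 524/3, so price P = 318 - 524/3 = 430/3.

143.33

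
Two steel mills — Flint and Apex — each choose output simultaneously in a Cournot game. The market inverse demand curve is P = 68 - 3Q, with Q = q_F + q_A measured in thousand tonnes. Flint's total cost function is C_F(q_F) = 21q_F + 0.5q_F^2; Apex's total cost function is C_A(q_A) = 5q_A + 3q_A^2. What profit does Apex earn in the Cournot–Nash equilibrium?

Flint's profit: π_F = (68 - 3Q)q_F - (21q_F + (1/2)q_F²). Setting ∂π_F/∂q_F = 0: 47 - 7q_F - 3(q_A) = 0.
Apex's profit: π_A = (68 - 3Q)q_A - (5q_A + 3q_A²). Setting ∂π_A/∂q_A = 0: 63 - 12q_A - 3(q_F) = 0.
So q_F = (47 - 3q_A)/7 and q_A = (63 - 3q_F)/12.
Solving the pair: q_F = 5, q_A = 4.
Price P = 68 - 3·9 = 41.
Apex's profit: 41·4 - 5·4 - 3·4² = 96.

96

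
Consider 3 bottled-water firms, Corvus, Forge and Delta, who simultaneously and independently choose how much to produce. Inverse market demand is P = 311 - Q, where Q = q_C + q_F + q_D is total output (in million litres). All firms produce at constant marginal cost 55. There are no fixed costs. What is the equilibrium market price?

119

A representative firm's profit is π_i = q_i(311 - Q) - 55q_i.
First-order condition (treating rivals' output as given): 256 - 2q_i - Σ_{j≠i} q_j = 0.
With identical firms every q_j equals q_i, so Σ_{j≠i} q_j = 2q_i and 256 = 4q_i, giving q_i = 64.
Total output Q = 192, so price P = 311 - 192 = 119.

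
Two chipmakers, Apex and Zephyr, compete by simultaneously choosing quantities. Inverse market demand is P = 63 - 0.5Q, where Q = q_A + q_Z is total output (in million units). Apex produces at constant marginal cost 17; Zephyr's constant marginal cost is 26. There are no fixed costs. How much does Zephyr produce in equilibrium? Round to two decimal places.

Apex's profit: π_A = (63 - 0.5Q)q_A - (17q_A). Setting ∂π_A/∂q_A = 0: 46 - q_A - (1/2)(q_Z) = 0.
Zephyr's profit: π_Z = (63 - 0.5Q)q_Z - (26q_Z). Setting ∂π_Z/∂q_Z = 0: 37 - q_Z - (1/2)(q_A) = 0.
Best responses: q_A = (46 - (1/2)q_Z), q_Z = (37 - (1/2)q_A).
Solving the pair: q_A = 110/3, q_Z = 56/3.

18.67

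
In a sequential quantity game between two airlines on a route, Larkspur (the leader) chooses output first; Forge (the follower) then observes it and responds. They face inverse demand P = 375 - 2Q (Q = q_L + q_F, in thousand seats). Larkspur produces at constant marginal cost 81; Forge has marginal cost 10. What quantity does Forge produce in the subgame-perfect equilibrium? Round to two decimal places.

The follower Forge best-responds to any q_L: π_F = (375 - 2Q)q_F - 10q_F.
Follower FOC: 365 - 2q_L - 4q_F = 0, so q_F(q_L) = (365 - 2q_L)/4.
The leader anticipates this reaction. Substituting into P = 375 - 2Q gives P = 385/2 - q_L, so π_L = (385/2 - q_L)q_L - 81q_L.
Maximising: ∂π_L/∂q_L = 223/2 - 2q_L = 0, giving q_L = 223/4.
Then q_F = (365 - 2·(223/4))/4 = 507/8.

63.38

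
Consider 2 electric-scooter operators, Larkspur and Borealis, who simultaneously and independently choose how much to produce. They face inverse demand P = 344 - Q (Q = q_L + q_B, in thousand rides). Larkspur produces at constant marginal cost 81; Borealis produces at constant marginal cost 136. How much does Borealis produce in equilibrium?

51

Larkspur's profit: π_L = (344 - Q)q_L - (81q_L). Setting ∂π_L/∂q_L = 0: 263 - 2q_L - (q_B) = 0.
Borealis's profit: π_B = (344 - Q)q_B - (136q_B). Setting ∂π_B/∂q_B = 0: 208 - 2q_B - (q_L) = 0.
Rearranging gives the reaction functions q_L = (263 - q_B)/2 and q_B = (208 - q_L)/2.
Substituting one into the other gives q_L = 106 and q_B = 51.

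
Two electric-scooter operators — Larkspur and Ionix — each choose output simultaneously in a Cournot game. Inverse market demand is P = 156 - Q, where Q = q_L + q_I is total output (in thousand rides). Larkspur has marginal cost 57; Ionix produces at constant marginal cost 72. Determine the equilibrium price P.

95

Larkspur's profit: π_L = (156 - Q)q_L - (57q_L). Setting ∂π_L/∂q_L = 0: 99 - 2q_L - (q_I) = 0.
Ionix's first-order condition: 84 - 2q_I - (q_L) = 0.
Rearranging gives the reaction functions q_L = (99 - q_I)/2 and q_I = (84 - q_L)/2.
Substituting one into the other gives q_L = 38 and q_I = 23.
Total output Q = 61, so price P = 156 - 61 = 95.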